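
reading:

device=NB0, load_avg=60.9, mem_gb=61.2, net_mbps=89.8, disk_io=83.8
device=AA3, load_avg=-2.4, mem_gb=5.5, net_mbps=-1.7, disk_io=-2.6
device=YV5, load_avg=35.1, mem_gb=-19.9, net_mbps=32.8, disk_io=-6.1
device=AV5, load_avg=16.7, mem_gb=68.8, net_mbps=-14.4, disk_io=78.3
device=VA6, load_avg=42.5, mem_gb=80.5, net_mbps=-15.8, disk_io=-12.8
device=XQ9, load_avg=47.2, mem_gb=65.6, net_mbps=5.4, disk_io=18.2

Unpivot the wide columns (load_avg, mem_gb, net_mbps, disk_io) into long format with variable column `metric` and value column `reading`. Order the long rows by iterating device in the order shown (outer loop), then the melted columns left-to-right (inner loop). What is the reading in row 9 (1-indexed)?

35.1

24 rows total (6 × 4). Row 9: index ⌊(9-1)/4⌋ = 2 into device → YV5; (9-1) mod 4 = 0 into the melted columns → load_avg.
So row 9 is (YV5, load_avg, 35.1); reading = 35.1.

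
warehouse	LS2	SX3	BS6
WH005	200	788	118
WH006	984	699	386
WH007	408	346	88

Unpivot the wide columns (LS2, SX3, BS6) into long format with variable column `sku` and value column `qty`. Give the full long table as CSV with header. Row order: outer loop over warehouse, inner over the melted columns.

Each (warehouse, column) pair becomes one row: 3 × 3 = 9 rows.
For example, (WH005, LS2) → qty=200.

warehouse,sku,qty
WH005,LS2,200
WH005,SX3,788
WH005,BS6,118
WH006,LS2,984
WH006,SX3,699
WH006,BS6,386
WH007,LS2,408
WH007,SX3,346
WH007,BS6,88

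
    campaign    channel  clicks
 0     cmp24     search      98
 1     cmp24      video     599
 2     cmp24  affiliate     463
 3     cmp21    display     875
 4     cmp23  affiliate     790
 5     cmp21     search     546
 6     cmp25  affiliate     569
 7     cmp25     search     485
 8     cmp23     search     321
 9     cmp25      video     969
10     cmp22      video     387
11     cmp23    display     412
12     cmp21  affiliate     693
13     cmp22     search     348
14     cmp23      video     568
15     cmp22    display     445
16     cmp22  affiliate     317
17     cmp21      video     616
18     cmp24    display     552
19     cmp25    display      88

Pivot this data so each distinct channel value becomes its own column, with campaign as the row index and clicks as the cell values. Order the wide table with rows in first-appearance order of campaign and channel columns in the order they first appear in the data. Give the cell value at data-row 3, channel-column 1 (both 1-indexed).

321

With rows in first-appearance order of campaign, row 3 is campaign=cmp23. channel columns in first-appearance order: search, video, affiliate, display; column 1 is search.
Long rows with campaign=cmp23, channel=search: clicks = 321.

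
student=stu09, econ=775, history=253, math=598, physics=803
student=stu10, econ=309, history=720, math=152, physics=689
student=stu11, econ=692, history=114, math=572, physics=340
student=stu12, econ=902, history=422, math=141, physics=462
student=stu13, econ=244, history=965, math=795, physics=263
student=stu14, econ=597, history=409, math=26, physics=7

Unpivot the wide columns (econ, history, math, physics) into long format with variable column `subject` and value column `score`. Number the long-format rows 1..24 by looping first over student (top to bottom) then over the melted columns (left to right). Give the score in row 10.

114

24 rows total (6 × 4). Row 10: index ⌊(10-1)/4⌋ = 2 into student → stu11; (10-1) mod 4 = 1 into the melted columns → history.
So row 10 is (stu11, history, 114); score = 114.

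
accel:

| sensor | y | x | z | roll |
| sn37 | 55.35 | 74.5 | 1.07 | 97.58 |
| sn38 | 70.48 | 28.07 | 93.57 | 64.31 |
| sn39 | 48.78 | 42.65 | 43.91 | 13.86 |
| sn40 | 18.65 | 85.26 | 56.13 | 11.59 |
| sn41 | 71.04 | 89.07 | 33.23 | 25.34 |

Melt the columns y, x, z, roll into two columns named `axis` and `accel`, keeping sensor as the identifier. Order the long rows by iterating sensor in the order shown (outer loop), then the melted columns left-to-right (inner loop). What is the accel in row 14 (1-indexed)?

85.26

20 rows total (5 × 4). Row 14: index ⌊(14-1)/4⌋ = 3 into sensor → sn40; (14-1) mod 4 = 1 into the melted columns → x.
So row 14 is (sn40, x, 85.26); accel = 85.26.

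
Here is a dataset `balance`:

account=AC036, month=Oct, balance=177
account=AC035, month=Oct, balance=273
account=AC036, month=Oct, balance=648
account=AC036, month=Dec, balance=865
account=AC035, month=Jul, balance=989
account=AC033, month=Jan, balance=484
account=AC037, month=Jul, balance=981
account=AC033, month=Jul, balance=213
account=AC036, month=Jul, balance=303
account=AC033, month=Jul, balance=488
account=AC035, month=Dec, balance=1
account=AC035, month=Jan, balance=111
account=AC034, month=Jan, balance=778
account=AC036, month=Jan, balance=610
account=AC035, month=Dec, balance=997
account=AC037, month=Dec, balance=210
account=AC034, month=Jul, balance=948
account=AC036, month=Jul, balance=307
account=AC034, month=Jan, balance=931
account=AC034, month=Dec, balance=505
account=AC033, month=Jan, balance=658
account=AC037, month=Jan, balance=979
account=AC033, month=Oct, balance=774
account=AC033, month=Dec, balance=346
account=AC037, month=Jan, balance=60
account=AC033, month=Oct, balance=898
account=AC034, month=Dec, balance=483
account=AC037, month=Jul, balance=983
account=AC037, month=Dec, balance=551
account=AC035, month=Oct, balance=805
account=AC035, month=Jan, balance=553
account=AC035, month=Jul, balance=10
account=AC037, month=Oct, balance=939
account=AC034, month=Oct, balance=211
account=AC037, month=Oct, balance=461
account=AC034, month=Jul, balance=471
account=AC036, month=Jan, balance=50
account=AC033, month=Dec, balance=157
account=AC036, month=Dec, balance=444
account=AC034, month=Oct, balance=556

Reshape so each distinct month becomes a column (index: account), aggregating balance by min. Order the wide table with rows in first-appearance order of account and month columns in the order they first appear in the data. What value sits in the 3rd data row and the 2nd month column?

157

With rows in first-appearance order of account, row 3 is account=AC033. month columns in first-appearance order: Oct, Dec, Jul, Jan; column 2 is Dec.
Long rows with account=AC033, month=Dec: min(346, 157) = 157.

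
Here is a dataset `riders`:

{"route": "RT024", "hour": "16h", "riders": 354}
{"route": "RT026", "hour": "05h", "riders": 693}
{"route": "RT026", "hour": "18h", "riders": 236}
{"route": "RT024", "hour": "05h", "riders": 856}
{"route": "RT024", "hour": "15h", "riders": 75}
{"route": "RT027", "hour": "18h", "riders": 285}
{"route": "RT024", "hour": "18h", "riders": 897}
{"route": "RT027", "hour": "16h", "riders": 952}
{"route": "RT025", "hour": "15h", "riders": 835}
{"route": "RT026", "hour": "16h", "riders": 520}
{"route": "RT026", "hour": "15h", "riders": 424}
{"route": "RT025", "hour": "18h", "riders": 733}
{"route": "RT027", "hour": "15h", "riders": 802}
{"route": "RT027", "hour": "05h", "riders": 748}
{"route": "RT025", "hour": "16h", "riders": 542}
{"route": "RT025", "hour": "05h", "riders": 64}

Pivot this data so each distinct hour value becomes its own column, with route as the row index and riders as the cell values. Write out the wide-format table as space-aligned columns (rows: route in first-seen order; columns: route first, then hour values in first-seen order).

Columns: route plus the 4 distinct hour values (16h, 05h, 18h, 15h).
For example, row RT024 column 16h takes riders=354 from the long row (RT024, 16h).

route  16h  05h  18h  15h
RT024  354  856  897  75 
RT026  520  693  236  424
RT027  952  748  285  802
RT025  542  64   733  835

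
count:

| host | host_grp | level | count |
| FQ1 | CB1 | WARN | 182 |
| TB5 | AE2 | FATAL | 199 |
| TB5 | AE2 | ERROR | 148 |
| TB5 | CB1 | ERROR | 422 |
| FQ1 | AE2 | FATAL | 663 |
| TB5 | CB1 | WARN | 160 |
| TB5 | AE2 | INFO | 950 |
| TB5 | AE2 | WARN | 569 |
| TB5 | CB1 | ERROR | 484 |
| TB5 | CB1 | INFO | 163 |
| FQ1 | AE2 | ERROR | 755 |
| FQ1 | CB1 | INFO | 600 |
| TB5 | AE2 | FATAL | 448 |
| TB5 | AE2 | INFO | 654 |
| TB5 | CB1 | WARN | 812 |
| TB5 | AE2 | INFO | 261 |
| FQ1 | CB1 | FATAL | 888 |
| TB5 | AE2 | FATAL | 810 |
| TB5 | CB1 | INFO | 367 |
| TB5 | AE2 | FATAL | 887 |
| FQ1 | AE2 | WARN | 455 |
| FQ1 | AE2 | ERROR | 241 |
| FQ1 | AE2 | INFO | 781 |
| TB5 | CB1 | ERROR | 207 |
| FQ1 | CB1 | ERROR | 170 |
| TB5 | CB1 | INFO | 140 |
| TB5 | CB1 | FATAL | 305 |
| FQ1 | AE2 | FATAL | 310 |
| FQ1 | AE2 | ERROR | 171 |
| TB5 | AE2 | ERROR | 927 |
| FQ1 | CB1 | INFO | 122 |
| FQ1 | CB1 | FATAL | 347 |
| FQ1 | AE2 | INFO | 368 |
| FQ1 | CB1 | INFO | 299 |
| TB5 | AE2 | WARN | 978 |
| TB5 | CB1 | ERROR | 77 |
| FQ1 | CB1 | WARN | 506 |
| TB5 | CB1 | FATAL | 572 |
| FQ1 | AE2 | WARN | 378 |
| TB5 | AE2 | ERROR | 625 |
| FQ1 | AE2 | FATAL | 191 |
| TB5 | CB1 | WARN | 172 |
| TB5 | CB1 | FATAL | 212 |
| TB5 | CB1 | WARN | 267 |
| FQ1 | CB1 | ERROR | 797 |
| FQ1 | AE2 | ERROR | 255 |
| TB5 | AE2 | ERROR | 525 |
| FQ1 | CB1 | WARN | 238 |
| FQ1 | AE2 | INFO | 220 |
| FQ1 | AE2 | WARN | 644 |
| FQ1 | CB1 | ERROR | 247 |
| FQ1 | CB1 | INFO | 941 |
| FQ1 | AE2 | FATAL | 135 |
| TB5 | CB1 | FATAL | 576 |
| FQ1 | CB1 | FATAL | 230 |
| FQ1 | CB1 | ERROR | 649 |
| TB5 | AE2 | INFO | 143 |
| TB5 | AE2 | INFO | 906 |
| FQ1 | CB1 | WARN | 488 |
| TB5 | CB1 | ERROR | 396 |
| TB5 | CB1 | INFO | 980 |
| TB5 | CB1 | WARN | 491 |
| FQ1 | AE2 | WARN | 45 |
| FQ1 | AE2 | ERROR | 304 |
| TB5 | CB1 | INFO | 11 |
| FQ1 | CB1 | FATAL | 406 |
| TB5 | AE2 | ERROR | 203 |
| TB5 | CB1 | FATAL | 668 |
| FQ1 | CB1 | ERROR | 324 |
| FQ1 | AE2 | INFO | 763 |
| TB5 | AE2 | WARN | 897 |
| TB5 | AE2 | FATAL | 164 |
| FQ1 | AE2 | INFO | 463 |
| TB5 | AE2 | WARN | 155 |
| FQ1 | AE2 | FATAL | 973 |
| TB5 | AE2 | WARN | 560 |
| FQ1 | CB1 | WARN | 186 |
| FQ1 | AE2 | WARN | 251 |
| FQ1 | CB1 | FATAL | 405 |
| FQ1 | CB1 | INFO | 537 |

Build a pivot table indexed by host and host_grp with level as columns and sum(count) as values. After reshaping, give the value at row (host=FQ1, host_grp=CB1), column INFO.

Rows with host=FQ1, host_grp=CB1 and level=INFO: count values are 600, 122, 299, 941, 537.
600 + 122 + 299 + 941 + 537 = 2499.

2499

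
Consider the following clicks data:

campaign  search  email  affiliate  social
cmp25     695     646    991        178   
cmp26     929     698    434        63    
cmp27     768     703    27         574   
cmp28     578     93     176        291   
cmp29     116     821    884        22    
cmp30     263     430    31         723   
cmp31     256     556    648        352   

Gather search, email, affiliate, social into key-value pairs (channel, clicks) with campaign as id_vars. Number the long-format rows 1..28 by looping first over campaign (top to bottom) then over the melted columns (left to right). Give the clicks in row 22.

430

28 rows total (7 × 4). Row 22: index ⌊(22-1)/4⌋ = 5 into campaign → cmp30; (22-1) mod 4 = 1 into the melted columns → email.
So row 22 is (cmp30, email, 430); clicks = 430.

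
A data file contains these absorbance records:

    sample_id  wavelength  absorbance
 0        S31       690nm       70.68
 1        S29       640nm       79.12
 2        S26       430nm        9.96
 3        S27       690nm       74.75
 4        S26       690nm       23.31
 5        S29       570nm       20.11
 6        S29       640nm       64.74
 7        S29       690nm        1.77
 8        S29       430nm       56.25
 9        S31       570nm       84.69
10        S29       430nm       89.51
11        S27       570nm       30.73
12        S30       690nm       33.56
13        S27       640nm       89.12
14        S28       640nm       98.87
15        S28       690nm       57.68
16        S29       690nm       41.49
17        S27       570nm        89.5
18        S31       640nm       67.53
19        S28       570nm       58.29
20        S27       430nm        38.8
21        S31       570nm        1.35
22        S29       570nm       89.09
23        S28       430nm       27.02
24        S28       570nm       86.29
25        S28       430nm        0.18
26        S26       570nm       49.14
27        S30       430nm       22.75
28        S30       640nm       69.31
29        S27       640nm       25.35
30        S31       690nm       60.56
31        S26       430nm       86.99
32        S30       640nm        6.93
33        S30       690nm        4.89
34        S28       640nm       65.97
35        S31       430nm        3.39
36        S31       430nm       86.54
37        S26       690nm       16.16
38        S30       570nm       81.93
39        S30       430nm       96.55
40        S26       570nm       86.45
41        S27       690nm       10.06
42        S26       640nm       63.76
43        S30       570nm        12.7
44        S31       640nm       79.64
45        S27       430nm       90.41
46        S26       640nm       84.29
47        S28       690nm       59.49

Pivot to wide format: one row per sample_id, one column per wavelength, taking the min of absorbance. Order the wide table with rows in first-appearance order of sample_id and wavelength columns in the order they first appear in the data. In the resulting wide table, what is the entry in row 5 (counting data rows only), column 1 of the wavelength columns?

4.89

With rows in first-appearance order of sample_id, row 5 is sample_id=S30. wavelength columns in first-appearance order: 690nm, 640nm, 430nm, 570nm; column 1 is 690nm.
Long rows with sample_id=S30, wavelength=690nm: min(33.56, 4.89) = 4.89.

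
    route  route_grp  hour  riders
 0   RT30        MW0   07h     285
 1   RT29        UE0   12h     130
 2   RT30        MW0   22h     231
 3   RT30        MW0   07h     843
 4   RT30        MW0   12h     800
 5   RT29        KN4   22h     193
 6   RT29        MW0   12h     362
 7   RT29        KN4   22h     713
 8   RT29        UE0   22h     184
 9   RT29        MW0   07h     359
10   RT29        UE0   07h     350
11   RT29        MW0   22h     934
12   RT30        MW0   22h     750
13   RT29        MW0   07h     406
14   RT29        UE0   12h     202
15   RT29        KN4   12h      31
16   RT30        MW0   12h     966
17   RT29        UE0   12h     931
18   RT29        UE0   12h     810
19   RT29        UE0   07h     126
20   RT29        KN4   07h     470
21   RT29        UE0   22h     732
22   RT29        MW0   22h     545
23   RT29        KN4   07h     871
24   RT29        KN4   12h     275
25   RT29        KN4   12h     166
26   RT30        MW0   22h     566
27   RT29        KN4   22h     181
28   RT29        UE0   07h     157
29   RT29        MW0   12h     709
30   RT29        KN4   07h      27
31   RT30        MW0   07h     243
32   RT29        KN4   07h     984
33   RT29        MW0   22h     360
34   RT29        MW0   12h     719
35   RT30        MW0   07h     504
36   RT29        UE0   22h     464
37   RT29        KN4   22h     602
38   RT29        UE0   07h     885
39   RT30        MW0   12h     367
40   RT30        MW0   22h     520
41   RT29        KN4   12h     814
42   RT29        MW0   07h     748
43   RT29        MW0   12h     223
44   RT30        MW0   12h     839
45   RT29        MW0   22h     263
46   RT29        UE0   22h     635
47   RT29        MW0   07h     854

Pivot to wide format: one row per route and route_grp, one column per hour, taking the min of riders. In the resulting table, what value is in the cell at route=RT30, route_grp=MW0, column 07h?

243

Rows with route=RT30, route_grp=MW0 and hour=07h: riders values are 285, 843, 243, 504.
min(285, 843, 243, 504) = 243.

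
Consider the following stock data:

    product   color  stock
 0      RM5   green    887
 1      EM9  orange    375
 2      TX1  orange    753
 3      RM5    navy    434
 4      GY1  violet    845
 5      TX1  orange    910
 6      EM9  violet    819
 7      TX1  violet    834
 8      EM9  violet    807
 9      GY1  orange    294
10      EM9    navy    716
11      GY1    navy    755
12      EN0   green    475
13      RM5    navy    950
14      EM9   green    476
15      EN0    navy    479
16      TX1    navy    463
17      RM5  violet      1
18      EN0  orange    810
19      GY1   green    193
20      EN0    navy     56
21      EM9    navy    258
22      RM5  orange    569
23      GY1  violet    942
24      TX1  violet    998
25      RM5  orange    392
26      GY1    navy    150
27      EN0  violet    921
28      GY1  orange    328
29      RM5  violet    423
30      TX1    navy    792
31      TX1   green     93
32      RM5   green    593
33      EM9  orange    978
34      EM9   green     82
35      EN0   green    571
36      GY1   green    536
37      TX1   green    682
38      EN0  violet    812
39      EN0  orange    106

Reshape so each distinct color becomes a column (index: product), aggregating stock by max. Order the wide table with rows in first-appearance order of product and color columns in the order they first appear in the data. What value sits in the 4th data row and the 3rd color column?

With rows in first-appearance order of product, row 4 is product=GY1. color columns in first-appearance order: green, orange, navy, violet; column 3 is navy.
Long rows with product=GY1, color=navy: max(755, 150) = 755.

755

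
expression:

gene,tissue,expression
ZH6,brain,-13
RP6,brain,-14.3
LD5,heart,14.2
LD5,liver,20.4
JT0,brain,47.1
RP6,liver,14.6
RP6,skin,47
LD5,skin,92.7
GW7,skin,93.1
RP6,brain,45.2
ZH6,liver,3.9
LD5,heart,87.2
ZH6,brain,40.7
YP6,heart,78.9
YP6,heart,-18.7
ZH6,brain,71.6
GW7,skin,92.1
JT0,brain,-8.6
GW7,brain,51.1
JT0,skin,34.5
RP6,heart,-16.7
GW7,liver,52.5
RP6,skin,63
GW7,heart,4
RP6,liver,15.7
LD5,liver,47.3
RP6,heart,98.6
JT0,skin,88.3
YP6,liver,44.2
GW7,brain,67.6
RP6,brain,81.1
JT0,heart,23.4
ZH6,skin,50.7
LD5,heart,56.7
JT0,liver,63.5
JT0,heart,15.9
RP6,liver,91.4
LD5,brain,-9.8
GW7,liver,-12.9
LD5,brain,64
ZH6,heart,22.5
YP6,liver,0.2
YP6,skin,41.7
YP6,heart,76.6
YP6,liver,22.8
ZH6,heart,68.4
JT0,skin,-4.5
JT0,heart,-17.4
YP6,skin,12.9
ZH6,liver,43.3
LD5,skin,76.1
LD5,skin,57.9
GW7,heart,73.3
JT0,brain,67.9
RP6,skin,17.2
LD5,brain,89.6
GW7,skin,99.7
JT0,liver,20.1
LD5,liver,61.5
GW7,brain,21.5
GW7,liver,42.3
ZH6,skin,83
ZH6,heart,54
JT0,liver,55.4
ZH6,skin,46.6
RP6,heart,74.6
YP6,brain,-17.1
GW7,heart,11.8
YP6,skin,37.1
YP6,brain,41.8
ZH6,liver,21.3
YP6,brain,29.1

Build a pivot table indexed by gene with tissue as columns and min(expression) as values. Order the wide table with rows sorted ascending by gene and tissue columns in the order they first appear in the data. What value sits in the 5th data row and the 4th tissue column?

With rows sorted ascending by gene, row 5 is gene=YP6. tissue columns in first-appearance order: brain, heart, liver, skin; column 4 is skin.
Long rows with gene=YP6, tissue=skin: min(41.7, 12.9, 37.1) = 12.9.

12.9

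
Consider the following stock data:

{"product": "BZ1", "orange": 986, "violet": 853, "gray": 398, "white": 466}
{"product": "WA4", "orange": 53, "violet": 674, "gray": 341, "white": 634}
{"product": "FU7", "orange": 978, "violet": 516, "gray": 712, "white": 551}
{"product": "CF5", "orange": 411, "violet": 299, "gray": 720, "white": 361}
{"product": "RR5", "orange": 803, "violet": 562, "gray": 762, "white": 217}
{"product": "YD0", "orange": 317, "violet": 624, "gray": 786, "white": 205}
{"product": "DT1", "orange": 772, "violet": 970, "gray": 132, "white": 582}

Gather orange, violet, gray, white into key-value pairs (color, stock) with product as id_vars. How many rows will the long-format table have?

28

7 product values × 4 melted columns = 28 rows.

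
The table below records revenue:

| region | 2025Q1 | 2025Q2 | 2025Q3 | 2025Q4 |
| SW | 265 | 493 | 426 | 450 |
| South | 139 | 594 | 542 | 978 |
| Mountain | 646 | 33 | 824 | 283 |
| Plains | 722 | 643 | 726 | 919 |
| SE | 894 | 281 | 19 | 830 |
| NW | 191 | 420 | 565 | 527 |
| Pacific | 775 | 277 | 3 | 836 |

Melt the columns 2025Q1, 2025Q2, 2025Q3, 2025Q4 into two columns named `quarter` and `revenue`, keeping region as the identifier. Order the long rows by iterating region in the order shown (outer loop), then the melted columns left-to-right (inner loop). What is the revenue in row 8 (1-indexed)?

28 rows total (7 × 4). Row 8: index ⌊(8-1)/4⌋ = 1 into region → South; (8-1) mod 4 = 3 into the melted columns → 2025Q4.
So row 8 is (South, 2025Q4, 978); revenue = 978.

978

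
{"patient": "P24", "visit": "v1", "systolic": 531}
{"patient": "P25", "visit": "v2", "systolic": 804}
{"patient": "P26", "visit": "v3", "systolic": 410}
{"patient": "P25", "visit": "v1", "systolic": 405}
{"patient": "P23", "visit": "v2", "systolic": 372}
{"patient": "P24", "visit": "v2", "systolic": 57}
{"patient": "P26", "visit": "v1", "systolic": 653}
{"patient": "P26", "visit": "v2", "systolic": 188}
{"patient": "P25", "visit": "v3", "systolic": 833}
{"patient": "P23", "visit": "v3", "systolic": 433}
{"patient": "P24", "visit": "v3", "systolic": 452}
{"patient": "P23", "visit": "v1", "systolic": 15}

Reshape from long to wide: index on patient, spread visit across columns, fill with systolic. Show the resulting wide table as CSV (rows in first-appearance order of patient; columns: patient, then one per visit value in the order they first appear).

patient,v1,v2,v3
P24,531,57,452
P25,405,804,833
P26,653,188,410
P23,15,372,433

Columns: patient plus the 3 distinct visit values (v1, v2, v3).
For example, row P24 column v1 takes systolic=531 from the long row (P24, v1).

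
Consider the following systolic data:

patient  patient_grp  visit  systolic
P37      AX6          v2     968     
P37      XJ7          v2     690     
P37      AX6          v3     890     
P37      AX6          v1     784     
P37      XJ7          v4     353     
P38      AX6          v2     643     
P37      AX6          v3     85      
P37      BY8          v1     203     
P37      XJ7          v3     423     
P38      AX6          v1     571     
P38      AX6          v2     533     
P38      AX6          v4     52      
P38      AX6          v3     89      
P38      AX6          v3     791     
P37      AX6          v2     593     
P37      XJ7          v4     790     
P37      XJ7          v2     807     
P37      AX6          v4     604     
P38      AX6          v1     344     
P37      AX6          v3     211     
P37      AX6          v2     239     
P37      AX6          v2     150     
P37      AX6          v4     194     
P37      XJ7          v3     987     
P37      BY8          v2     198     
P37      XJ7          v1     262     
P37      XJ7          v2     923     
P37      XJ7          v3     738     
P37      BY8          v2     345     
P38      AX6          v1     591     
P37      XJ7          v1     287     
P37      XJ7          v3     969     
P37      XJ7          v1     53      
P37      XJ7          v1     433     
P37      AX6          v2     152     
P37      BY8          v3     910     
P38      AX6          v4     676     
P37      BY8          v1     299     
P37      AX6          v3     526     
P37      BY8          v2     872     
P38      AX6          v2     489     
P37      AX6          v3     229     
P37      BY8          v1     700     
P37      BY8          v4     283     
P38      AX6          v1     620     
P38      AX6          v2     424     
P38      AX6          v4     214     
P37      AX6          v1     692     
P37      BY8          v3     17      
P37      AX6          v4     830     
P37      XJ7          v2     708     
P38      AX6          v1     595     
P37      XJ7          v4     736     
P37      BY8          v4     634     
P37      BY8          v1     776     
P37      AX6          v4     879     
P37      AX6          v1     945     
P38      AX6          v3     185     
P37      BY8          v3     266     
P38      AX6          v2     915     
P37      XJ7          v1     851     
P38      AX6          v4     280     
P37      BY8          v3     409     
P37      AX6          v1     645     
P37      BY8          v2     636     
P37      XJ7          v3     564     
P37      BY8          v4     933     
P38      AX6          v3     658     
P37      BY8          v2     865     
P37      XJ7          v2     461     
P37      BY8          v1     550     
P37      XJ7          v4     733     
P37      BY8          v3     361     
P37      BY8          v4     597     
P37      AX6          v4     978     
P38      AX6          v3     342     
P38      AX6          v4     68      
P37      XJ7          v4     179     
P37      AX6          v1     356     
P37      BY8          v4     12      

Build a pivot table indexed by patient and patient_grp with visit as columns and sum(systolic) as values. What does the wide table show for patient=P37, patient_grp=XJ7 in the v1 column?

Rows with patient=P37, patient_grp=XJ7 and visit=v1: systolic values are 262, 287, 53, 433, 851.
262 + 287 + 53 + 433 + 851 = 1886.

1886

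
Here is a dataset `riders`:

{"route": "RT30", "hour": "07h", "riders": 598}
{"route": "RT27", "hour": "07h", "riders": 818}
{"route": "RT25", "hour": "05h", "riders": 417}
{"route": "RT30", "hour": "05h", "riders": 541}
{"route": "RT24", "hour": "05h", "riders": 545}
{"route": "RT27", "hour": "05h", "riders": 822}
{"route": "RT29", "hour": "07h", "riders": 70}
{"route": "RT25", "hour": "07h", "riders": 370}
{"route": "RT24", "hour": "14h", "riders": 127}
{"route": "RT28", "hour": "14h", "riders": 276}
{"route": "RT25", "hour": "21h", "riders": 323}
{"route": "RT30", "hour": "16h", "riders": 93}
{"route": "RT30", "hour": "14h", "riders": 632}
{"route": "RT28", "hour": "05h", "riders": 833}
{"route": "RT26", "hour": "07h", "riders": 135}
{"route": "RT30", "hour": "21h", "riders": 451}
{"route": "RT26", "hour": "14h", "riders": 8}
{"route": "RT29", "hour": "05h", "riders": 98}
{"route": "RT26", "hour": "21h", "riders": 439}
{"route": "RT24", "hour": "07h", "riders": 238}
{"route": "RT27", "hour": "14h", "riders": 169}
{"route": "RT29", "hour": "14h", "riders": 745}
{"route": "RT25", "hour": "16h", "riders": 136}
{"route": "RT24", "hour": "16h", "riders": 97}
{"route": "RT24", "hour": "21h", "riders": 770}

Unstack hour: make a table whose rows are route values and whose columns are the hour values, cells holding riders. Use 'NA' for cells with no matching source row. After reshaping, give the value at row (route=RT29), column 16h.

No long-format row has route=RT29 and hour=16h, so the cell is NA.

NA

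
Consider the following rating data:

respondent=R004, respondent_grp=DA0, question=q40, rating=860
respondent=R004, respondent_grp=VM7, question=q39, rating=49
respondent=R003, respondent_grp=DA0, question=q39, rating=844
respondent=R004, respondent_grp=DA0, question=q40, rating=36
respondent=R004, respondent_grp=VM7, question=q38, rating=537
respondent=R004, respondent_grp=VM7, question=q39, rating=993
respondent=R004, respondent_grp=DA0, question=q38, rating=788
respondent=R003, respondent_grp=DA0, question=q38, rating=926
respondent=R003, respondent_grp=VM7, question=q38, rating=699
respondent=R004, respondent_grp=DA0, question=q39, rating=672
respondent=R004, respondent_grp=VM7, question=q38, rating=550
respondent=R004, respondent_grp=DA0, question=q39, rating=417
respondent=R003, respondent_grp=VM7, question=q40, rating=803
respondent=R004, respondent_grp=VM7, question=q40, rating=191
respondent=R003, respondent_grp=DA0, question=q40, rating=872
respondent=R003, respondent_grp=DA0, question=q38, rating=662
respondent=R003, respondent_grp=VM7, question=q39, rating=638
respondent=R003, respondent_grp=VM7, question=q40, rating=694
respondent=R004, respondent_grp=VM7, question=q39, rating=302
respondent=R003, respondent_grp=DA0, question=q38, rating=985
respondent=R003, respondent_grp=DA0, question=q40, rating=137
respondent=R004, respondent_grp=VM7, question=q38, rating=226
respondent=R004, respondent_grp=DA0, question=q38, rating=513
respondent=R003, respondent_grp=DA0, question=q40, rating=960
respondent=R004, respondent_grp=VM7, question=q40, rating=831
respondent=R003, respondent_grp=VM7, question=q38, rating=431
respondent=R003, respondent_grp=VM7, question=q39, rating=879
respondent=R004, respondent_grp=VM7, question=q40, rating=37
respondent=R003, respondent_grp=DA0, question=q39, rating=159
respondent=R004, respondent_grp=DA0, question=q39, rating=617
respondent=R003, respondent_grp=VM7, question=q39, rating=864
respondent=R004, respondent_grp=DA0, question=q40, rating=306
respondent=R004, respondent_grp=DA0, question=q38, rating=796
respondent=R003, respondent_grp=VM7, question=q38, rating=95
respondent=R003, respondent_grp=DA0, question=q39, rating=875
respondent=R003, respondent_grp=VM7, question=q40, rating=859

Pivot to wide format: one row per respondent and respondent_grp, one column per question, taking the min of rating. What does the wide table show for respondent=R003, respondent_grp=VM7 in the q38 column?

Rows with respondent=R003, respondent_grp=VM7 and question=q38: rating values are 699, 431, 95.
min(699, 431, 95) = 95.

95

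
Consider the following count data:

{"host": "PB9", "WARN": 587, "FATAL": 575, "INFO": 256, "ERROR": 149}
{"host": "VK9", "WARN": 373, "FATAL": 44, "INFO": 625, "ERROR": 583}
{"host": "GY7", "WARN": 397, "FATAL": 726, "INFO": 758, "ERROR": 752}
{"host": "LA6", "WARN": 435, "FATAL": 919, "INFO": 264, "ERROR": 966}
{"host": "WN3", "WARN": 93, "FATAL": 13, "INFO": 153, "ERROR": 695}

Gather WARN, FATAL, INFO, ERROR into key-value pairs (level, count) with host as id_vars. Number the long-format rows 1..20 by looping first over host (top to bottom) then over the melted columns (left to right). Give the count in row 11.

20 rows total (5 × 4). Row 11: index ⌊(11-1)/4⌋ = 2 into host → GY7; (11-1) mod 4 = 2 into the melted columns → INFO.
So row 11 is (GY7, INFO, 758); count = 758.

758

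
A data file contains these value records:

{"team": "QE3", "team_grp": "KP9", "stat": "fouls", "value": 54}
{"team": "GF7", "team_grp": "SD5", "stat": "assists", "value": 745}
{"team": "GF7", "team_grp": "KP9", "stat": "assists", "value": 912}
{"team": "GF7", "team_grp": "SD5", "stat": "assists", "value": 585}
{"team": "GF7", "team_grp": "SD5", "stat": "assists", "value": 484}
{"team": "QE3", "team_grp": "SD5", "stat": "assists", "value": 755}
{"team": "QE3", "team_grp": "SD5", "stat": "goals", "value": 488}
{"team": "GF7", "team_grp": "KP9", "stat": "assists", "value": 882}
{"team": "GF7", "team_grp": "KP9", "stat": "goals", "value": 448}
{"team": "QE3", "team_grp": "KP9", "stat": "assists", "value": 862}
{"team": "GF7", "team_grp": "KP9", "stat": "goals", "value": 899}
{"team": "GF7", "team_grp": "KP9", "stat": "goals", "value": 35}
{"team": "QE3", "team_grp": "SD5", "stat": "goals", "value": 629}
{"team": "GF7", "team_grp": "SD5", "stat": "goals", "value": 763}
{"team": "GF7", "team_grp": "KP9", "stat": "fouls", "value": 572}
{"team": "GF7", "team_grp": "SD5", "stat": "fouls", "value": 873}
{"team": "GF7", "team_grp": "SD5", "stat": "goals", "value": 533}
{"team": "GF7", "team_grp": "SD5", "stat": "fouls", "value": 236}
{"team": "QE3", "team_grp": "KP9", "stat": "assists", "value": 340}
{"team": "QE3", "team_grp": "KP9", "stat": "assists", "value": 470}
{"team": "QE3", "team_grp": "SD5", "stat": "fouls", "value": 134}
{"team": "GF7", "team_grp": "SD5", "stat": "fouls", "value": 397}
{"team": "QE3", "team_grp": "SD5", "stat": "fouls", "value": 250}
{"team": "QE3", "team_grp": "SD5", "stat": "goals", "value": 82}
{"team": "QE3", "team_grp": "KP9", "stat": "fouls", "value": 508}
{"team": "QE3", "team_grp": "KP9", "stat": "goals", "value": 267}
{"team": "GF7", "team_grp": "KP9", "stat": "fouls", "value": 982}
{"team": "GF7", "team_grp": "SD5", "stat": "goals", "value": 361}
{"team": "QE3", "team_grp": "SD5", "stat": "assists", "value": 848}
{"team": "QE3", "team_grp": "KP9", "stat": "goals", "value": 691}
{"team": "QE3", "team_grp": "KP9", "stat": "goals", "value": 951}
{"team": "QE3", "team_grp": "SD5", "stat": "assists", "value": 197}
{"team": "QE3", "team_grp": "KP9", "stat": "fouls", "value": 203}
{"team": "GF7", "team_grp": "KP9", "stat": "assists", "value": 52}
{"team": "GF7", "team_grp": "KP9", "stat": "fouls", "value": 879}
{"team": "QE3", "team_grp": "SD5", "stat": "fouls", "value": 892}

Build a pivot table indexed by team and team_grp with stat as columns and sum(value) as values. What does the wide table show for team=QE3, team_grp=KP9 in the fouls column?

765

Rows with team=QE3, team_grp=KP9 and stat=fouls: value values are 54, 508, 203.
54 + 508 + 203 = 765.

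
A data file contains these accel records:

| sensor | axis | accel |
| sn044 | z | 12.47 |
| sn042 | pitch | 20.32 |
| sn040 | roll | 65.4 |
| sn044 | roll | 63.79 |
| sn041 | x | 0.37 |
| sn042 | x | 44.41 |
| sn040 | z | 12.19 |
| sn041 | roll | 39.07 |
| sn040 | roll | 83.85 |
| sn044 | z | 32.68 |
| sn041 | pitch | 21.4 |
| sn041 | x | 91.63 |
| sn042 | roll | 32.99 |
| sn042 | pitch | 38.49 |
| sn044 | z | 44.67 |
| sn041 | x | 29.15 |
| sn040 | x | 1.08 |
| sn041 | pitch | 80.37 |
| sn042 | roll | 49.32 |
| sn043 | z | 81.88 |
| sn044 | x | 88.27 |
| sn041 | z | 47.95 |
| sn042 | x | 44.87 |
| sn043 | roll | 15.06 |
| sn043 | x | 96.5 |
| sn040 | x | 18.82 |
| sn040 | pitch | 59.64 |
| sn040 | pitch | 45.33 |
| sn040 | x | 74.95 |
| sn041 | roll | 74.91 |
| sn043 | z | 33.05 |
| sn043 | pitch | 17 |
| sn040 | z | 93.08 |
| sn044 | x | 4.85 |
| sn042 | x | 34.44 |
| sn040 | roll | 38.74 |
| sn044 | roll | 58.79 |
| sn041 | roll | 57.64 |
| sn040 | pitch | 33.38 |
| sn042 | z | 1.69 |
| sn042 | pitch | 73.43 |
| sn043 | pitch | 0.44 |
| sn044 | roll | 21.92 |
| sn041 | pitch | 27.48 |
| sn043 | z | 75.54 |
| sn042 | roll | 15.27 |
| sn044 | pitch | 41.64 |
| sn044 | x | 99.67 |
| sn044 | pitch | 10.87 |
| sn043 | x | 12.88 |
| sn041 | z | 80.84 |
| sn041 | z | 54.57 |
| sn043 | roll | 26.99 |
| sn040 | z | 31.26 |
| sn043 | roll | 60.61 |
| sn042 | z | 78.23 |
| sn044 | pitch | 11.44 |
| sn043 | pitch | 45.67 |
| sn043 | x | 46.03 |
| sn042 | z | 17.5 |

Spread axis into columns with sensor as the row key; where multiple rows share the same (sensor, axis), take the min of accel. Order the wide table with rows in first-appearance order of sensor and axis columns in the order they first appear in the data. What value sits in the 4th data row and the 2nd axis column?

21.4

With rows in first-appearance order of sensor, row 4 is sensor=sn041. axis columns in first-appearance order: z, pitch, roll, x; column 2 is pitch.
Long rows with sensor=sn041, axis=pitch: min(21.4, 80.37, 27.48) = 21.4.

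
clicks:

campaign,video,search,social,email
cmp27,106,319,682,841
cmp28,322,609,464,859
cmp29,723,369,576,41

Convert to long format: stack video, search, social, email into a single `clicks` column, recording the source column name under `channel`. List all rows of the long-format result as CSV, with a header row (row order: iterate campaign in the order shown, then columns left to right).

Each (campaign, column) pair becomes one row: 3 × 4 = 12 rows.
For example, (cmp27, video) → clicks=106.

campaign,channel,clicks
cmp27,video,106
cmp27,search,319
cmp27,social,682
cmp27,email,841
cmp28,video,322
cmp28,search,609
cmp28,social,464
cmp28,email,859
cmp29,video,723
cmp29,search,369
cmp29,social,576
cmp29,email,41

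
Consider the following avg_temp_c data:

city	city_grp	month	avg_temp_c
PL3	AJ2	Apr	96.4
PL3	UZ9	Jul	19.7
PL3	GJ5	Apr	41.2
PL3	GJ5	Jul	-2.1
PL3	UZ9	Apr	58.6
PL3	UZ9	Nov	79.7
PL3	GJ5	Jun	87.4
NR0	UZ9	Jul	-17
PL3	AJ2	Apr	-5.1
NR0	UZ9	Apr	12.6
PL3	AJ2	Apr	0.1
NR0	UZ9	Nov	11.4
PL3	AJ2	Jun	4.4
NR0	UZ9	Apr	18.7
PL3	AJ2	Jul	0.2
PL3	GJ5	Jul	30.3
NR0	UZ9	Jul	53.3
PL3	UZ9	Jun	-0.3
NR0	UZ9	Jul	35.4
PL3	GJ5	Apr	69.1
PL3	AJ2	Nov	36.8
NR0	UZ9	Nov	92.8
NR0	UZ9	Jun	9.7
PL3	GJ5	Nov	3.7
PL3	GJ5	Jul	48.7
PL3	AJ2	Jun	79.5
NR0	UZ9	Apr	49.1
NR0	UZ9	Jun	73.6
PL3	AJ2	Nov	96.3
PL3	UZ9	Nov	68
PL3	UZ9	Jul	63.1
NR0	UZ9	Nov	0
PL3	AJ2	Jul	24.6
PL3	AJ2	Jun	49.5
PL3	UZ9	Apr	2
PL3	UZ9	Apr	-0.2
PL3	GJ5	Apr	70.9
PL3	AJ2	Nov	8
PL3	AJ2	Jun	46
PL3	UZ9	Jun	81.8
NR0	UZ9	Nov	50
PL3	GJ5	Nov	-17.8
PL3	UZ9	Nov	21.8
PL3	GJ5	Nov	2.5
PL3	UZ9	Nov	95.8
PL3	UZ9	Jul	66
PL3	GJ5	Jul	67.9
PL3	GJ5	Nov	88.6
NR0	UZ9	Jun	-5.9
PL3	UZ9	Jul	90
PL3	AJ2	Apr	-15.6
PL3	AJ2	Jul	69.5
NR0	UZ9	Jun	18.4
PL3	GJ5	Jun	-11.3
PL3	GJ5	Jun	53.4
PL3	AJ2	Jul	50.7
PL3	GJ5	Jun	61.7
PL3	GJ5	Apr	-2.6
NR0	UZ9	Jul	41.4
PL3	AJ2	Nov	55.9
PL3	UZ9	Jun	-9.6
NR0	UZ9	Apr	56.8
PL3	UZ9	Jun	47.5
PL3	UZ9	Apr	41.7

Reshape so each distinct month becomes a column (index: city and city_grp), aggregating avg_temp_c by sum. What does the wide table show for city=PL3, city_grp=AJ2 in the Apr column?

75.8

Rows with city=PL3, city_grp=AJ2 and month=Apr: avg_temp_c values are 96.4, -5.1, 0.1, -15.6.
96.4 + -5.1 + 0.1 + -15.6 = 75.8.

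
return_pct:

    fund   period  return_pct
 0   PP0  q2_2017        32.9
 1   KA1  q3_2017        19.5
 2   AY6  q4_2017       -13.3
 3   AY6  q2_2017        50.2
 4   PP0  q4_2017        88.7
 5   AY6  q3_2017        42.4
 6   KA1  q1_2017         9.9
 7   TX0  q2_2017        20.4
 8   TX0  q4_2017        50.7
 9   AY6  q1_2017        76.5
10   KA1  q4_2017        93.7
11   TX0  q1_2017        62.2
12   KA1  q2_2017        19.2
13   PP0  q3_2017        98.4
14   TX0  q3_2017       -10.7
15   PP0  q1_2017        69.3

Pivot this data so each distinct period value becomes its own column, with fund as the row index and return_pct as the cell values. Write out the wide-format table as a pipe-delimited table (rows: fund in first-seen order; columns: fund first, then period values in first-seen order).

Columns: fund plus the 4 distinct period values (q2_2017, q3_2017, q4_2017, q1_2017).
For example, row PP0 column q2_2017 takes return_pct=32.9 from the long row (PP0, q2_2017).

| fund | q2_2017 | q3_2017 | q4_2017 | q1_2017 |
| PP0 | 32.9 | 98.4 | 88.7 | 69.3 |
| KA1 | 19.2 | 19.5 | 93.7 | 9.9 |
| AY6 | 50.2 | 42.4 | -13.3 | 76.5 |
| TX0 | 20.4 | -10.7 | 50.7 | 62.2 |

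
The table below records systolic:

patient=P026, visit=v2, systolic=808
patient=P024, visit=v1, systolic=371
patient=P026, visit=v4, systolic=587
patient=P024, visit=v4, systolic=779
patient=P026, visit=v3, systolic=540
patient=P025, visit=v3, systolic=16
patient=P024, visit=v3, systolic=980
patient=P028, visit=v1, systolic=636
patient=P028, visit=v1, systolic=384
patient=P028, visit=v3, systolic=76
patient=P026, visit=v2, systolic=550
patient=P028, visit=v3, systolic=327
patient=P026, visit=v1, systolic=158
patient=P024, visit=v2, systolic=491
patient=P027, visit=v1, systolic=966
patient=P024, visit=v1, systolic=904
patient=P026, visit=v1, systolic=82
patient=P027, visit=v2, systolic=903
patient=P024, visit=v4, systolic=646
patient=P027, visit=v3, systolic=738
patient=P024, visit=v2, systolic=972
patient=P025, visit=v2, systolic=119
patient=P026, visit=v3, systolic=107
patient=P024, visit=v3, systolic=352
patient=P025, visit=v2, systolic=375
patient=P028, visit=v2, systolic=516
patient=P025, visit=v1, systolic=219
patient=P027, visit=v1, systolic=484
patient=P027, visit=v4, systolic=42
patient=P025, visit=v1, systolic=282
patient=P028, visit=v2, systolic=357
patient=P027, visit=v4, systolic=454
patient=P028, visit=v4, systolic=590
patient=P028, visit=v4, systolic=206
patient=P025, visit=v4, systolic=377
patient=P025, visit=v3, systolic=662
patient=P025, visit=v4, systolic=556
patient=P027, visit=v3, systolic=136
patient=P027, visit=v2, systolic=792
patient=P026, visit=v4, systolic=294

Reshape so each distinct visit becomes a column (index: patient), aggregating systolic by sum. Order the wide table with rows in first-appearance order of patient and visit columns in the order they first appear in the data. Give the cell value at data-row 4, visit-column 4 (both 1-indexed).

With rows in first-appearance order of patient, row 4 is patient=P028. visit columns in first-appearance order: v2, v1, v4, v3; column 4 is v3.
Long rows with patient=P028, visit=v3: 76 + 327 = 403.

403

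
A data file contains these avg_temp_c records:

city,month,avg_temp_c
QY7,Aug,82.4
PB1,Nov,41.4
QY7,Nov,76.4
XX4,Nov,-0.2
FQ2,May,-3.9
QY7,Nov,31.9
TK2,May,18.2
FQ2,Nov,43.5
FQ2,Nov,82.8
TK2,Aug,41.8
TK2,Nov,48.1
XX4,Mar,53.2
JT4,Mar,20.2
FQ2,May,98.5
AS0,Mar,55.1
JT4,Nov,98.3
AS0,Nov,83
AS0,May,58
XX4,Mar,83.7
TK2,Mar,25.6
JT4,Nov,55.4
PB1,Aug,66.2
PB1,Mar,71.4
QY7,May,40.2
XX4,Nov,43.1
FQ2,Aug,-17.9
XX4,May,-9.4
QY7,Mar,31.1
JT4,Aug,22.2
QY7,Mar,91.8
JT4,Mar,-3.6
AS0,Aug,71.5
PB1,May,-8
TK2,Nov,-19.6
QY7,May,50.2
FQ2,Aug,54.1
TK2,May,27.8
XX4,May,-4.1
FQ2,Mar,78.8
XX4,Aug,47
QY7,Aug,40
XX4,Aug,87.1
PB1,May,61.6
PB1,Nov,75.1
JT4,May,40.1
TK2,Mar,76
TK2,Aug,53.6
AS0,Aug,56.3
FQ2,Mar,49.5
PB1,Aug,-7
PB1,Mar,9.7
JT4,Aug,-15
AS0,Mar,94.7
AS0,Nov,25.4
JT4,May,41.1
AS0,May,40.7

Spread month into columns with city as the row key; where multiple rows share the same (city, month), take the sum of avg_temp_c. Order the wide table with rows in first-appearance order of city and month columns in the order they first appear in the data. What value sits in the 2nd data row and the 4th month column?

81.1

With rows in first-appearance order of city, row 2 is city=PB1. month columns in first-appearance order: Aug, Nov, May, Mar; column 4 is Mar.
Long rows with city=PB1, month=Mar: 71.4 + 9.7 = 81.1.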